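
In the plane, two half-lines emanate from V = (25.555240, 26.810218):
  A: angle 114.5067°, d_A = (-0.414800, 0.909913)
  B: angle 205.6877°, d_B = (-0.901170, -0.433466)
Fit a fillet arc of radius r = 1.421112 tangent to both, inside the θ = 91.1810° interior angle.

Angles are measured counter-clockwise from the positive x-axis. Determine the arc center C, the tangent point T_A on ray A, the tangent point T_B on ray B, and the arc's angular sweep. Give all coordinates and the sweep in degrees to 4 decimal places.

bisector direction at 160.0972° = (-0.940271,0.340426)
center distance |VC| = r/sin(θ/2) = 1.421112/sin(45.5905°) = 1.989359
C = V + |VC|·bis = (23.6847,27.4874)
T_A = V + ((C−V)·d_A)·d_A = V + 1.3921·d_A = (24.9778,28.0769)
T_B = V + ((C−V)·d_B)·d_B = V + 1.3921·d_B = (24.3007,26.2068)
sweep = 180° − θ = 88.8190°

center=(23.6847,27.4874) T_A=(24.9778,28.0769) T_B=(24.3007,26.2068) sweep=88.8190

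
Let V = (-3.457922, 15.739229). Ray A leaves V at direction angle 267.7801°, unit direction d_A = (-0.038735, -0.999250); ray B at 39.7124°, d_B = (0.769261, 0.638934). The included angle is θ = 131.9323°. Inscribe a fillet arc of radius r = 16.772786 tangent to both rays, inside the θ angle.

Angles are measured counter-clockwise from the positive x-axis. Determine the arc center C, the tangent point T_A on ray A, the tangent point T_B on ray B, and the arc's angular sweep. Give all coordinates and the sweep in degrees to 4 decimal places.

center=(13.0126,7.6155) T_A=(-3.7476,8.2652) T_B=(2.2958,20.5182) sweep=48.0677

bisector direction at 333.7463° = (0.896844,-0.442347)
center distance |VC| = r/sin(θ/2) = 16.772786/sin(65.9661°) = 18.364934
C = V + |VC|·bis = (13.0126,7.6155)
T_A = V + ((C−V)·d_A)·d_A = V + 7.4796·d_A = (-3.7476,8.2652)
T_B = V + ((C−V)·d_B)·d_B = V + 7.4796·d_B = (2.2958,20.5182)
sweep = 180° − θ = 48.0677°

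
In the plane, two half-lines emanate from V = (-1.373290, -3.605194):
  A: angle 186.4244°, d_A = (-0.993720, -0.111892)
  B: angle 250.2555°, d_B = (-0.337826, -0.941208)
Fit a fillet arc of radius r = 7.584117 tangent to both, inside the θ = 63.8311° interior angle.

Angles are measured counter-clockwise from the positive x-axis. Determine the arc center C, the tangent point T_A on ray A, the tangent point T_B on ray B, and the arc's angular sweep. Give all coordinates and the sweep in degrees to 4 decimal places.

center=(-12.6252,-12.5042) T_A=(-13.4738,-4.9677) T_B=(-5.4870,-15.0663) sweep=116.1689

bisector direction at 218.3400° = (-0.784344,-0.620326)
center distance |VC| = r/sin(θ/2) = 7.584117/sin(31.9155°) = 14.345689
C = V + |VC|·bis = (-12.6252,-12.5042)
T_A = V + ((C−V)·d_A)·d_A = V + 12.1770·d_A = (-13.4738,-4.9677)
T_B = V + ((C−V)·d_B)·d_B = V + 12.1770·d_B = (-5.4870,-15.0663)
sweep = 180° − θ = 116.1689°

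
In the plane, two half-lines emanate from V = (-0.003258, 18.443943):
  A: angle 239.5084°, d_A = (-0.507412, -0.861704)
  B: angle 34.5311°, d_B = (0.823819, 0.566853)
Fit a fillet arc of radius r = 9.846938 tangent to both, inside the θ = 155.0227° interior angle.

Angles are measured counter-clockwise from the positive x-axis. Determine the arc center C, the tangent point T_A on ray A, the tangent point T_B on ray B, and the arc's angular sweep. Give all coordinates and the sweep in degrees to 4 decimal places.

center=(7.3752,11.5681) T_A=(-1.1099,16.5646) T_B=(1.7935,19.6802) sweep=24.9773

bisector direction at 317.0197° = (0.731589,-0.681746)
center distance |VC| = r/sin(θ/2) = 9.846938/sin(77.5113°) = 10.085574
C = V + |VC|·bis = (7.3752,11.5681)
T_A = V + ((C−V)·d_A)·d_A = V + 2.1810·d_A = (-1.1099,16.5646)
T_B = V + ((C−V)·d_B)·d_B = V + 2.1810·d_B = (1.7935,19.6802)
sweep = 180° − θ = 24.9773°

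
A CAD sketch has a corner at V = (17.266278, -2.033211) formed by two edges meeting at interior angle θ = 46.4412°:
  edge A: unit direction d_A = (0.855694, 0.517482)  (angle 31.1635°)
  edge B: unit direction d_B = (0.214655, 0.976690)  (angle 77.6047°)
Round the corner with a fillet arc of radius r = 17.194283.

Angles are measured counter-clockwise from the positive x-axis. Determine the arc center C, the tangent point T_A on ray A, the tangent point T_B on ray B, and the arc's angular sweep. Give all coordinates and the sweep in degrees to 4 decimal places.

bisector direction at 54.3841° = (0.582349,0.812939)
center distance |VC| = r/sin(θ/2) = 17.194283/sin(23.2206°) = 43.610167
C = V + |VC|·bis = (42.6626,33.4192)
T_A = V + ((C−V)·d_A)·d_A = V + 40.0775·d_A = (51.5603,18.7062)
T_B = V + ((C−V)·d_B)·d_B = V + 40.0775·d_B = (25.8691,37.1100)
sweep = 180° − θ = 133.5588°

center=(42.6626,33.4192) T_A=(51.5603,18.7062) T_B=(25.8691,37.1100) sweep=133.5588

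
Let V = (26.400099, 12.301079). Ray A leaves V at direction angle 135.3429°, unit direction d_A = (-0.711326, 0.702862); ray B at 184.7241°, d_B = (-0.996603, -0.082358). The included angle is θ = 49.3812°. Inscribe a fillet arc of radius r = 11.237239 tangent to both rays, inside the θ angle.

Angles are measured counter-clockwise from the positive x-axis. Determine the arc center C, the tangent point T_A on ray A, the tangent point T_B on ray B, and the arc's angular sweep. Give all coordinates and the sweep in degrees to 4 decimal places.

bisector direction at 160.0335° = (-0.939892,0.341471)
center distance |VC| = r/sin(θ/2) = 11.237239/sin(24.6906°) = 26.901495
C = V + |VC|·bis = (1.1156,21.4872)
T_A = V + ((C−V)·d_A)·d_A = V + 24.4421·d_A = (9.0138,29.4805)
T_B = V + ((C−V)·d_B)·d_B = V + 24.4421·d_B = (2.0411,10.2881)
sweep = 180° − θ = 130.6188°

center=(1.1156,21.4872) T_A=(9.0138,29.4805) T_B=(2.0411,10.2881) sweep=130.6188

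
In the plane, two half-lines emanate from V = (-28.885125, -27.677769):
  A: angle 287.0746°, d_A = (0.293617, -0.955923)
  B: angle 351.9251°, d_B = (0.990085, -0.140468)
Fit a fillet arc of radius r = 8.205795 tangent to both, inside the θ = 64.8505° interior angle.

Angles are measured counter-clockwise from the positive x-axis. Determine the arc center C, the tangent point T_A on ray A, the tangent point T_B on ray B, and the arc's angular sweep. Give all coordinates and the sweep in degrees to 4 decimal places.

center=(-17.2482,-37.6167) T_A=(-25.0923,-40.0261) T_B=(-16.0955,-29.4923) sweep=115.1495

bisector direction at 319.4998° = (0.760404,-0.649450)
center distance |VC| = r/sin(θ/2) = 8.205795/sin(32.4252°) = 15.303642
C = V + |VC|·bis = (-17.2482,-37.6167)
T_A = V + ((C−V)·d_A)·d_A = V + 12.9177·d_A = (-25.0923,-40.0261)
T_B = V + ((C−V)·d_B)·d_B = V + 12.9177·d_B = (-16.0955,-29.4923)
sweep = 180° − θ = 115.1495°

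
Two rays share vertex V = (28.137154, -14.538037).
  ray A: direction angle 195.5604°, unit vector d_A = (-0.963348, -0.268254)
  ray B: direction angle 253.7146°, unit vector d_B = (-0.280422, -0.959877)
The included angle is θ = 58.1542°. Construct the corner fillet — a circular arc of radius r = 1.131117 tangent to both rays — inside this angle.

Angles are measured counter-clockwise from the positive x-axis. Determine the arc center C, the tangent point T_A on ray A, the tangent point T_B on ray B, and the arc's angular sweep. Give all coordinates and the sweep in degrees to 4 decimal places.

center=(26.4810,-16.1734) T_A=(26.1776,-15.0837) T_B=(27.5667,-16.4906) sweep=121.8458

bisector direction at 224.6375° = (-0.711566,-0.702619)
center distance |VC| = r/sin(θ/2) = 1.131117/sin(29.0771°) = 2.327468
C = V + |VC|·bis = (26.4810,-16.1734)
T_A = V + ((C−V)·d_A)·d_A = V + 2.0341·d_A = (26.1776,-15.0837)
T_B = V + ((C−V)·d_B)·d_B = V + 2.0341·d_B = (27.5667,-16.4906)
sweep = 180° − θ = 121.8458°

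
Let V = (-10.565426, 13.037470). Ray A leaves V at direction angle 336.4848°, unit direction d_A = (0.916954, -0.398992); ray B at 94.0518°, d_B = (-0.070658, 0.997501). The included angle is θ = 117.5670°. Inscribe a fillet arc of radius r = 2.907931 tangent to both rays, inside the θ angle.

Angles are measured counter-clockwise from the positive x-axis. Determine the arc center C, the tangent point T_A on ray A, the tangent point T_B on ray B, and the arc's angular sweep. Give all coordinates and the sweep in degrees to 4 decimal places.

bisector direction at 35.2683° = (0.816457,0.577406)
center distance |VC| = r/sin(θ/2) = 2.907931/sin(58.7835°) = 3.400234
C = V + |VC|·bis = (-7.7893,15.0008)
T_A = V + ((C−V)·d_A)·d_A = V + 1.7623·d_A = (-8.9495,12.3343)
T_B = V + ((C−V)·d_B)·d_B = V + 1.7623·d_B = (-10.6899,14.7953)
sweep = 180° − θ = 62.4330°

center=(-7.7893,15.0008) T_A=(-8.9495,12.3343) T_B=(-10.6899,14.7953) sweep=62.4330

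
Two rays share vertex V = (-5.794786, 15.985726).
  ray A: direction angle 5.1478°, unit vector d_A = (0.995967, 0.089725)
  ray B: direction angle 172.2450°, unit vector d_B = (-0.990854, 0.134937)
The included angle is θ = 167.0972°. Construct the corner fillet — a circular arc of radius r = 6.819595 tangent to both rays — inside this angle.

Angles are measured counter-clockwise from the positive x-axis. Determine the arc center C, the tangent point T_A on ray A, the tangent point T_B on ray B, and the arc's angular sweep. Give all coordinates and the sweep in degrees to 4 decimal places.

center=(-5.6387,22.8470) T_A=(-5.0268,16.0549) T_B=(-6.5589,16.0898) sweep=12.9028

bisector direction at 88.6964° = (0.022750,0.999741)
center distance |VC| = r/sin(θ/2) = 6.819595/sin(83.5486°) = 6.863055
C = V + |VC|·bis = (-5.6387,22.8470)
T_A = V + ((C−V)·d_A)·d_A = V + 0.7711·d_A = (-5.0268,16.0549)
T_B = V + ((C−V)·d_B)·d_B = V + 0.7711·d_B = (-6.5589,16.0898)
sweep = 180° − θ = 12.9028°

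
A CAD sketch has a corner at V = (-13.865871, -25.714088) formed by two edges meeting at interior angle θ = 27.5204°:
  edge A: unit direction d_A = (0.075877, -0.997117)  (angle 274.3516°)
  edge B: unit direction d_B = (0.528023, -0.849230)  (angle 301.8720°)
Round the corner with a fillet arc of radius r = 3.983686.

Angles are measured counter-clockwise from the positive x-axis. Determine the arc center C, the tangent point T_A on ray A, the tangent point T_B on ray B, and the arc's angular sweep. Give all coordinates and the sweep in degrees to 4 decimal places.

center=(-8.6593,-41.6324) T_A=(-12.6316,-41.9346) T_B=(-5.2763,-39.5289) sweep=152.4796

bisector direction at 288.1118° = (0.310872,-0.950452)
center distance |VC| = r/sin(θ/2) = 3.983686/sin(13.7602°) = 16.748112
C = V + |VC|·bis = (-8.6593,-41.6324)
T_A = V + ((C−V)·d_A)·d_A = V + 16.2674·d_A = (-12.6316,-41.9346)
T_B = V + ((C−V)·d_B)·d_B = V + 16.2674·d_B = (-5.2763,-39.5289)
sweep = 180° − θ = 152.4796°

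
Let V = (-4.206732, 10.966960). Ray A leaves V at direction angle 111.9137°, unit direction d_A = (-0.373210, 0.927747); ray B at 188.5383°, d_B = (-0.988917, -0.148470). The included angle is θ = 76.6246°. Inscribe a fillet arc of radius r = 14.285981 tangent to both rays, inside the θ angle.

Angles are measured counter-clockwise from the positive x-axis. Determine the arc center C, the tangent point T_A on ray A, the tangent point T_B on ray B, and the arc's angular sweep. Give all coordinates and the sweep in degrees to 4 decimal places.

center=(-24.2086,22.4101) T_A=(-10.9548,27.7417) T_B=(-22.0875,8.2824) sweep=103.3754

bisector direction at 150.2260° = (-0.867991,0.496580)
center distance |VC| = r/sin(θ/2) = 14.285981/sin(38.3123°) = 23.043857
C = V + |VC|·bis = (-24.2086,22.4101)
T_A = V + ((C−V)·d_A)·d_A = V + 18.0812·d_A = (-10.9548,27.7417)
T_B = V + ((C−V)·d_B)·d_B = V + 18.0812·d_B = (-22.0875,8.2824)
sweep = 180° − θ = 103.3754°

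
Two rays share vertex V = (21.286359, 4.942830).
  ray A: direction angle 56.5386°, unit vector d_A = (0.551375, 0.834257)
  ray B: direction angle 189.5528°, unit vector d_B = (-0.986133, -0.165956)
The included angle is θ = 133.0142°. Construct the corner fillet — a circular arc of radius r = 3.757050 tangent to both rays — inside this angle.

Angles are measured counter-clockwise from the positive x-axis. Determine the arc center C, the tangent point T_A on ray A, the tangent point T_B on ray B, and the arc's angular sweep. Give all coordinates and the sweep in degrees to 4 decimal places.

bisector direction at 123.0457° = (-0.545308,0.838236)
center distance |VC| = r/sin(θ/2) = 3.757050/sin(66.5071°) = 4.096621
C = V + |VC|·bis = (19.0524,8.3768)
T_A = V + ((C−V)·d_A)·d_A = V + 1.6331·d_A = (22.1868,6.3052)
T_B = V + ((C−V)·d_B)·d_B = V + 1.6331·d_B = (19.6759,4.6718)
sweep = 180° − θ = 46.9858°

center=(19.0524,8.3768) T_A=(22.1868,6.3052) T_B=(19.6759,4.6718) sweep=46.9858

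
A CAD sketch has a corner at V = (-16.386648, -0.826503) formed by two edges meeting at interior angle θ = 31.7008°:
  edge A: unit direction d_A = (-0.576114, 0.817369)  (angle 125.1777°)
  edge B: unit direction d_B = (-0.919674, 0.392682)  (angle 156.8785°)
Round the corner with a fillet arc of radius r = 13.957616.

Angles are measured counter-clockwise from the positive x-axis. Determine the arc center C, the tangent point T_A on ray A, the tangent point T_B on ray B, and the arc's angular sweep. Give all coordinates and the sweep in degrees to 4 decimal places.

bisector direction at 141.0281° = (-0.777455,0.628939)
center distance |VC| = r/sin(θ/2) = 13.957616/sin(15.8504°) = 51.103109
C = V + |VC|·bis = (-56.1170,31.3142)
T_A = V + ((C−V)·d_A)·d_A = V + 49.1601·d_A = (-44.7085,39.3554)
T_B = V + ((C−V)·d_B)·d_B = V + 49.1601·d_B = (-61.5979,18.4778)
sweep = 180° − θ = 148.2992°

center=(-56.1170,31.3142) T_A=(-44.7085,39.3554) T_B=(-61.5979,18.4778) sweep=148.2992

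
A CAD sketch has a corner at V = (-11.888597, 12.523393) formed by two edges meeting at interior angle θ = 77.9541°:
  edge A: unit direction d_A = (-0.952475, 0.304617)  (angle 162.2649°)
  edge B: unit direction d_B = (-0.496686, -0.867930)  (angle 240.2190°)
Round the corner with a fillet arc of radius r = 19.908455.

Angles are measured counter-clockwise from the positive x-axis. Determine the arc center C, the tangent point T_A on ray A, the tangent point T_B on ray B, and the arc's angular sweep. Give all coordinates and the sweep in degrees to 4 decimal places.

bisector direction at 201.2420° = (-0.932059,-0.362307)
center distance |VC| = r/sin(θ/2) = 19.908455/sin(38.9770°) = 31.650506
C = V + |VC|·bis = (-41.3887,1.0562)
T_A = V + ((C−V)·d_A)·d_A = V + 24.6050·d_A = (-35.3243,20.0185)
T_B = V + ((C−V)·d_B)·d_B = V + 24.6050·d_B = (-24.1096,-8.8321)
sweep = 180° − θ = 102.0459°

center=(-41.3887,1.0562) T_A=(-35.3243,20.0185) T_B=(-24.1096,-8.8321) sweep=102.0459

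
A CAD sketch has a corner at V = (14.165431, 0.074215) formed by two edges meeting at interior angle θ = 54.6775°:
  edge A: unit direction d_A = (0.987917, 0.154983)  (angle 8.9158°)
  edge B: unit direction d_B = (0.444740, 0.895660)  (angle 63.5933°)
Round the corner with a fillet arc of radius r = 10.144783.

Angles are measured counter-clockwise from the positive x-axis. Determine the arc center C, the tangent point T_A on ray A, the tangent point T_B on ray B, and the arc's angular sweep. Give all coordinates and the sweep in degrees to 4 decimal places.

bisector direction at 36.2546° = (0.806398,0.591374)
center distance |VC| = r/sin(θ/2) = 10.144783/sin(27.3388°) = 22.089871
C = V + |VC|·bis = (31.9787,13.1376)
T_A = V + ((C−V)·d_A)·d_A = V + 19.6226·d_A = (33.5509,3.1154)
T_B = V + ((C−V)·d_B)·d_B = V + 19.6226·d_B = (22.8924,17.6494)
sweep = 180° − θ = 125.3225°

center=(31.9787,13.1376) T_A=(33.5509,3.1154) T_B=(22.8924,17.6494) sweep=125.3225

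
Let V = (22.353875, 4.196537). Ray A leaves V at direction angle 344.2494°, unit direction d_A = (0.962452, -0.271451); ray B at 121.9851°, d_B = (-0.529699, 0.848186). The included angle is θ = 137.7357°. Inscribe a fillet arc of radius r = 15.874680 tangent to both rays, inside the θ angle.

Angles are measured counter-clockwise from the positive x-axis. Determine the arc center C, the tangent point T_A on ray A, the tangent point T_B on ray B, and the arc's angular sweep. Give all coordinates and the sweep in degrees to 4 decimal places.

center=(32.5684,17.8096) T_A=(28.2593,2.5310) T_B=(19.1038,9.4008) sweep=42.2643

bisector direction at 53.1172° = (0.600179,0.799865)
center distance |VC| = r/sin(θ/2) = 15.874680/sin(68.8679°) = 17.019197
C = V + |VC|·bis = (32.5684,17.8096)
T_A = V + ((C−V)·d_A)·d_A = V + 6.1358·d_A = (28.2593,2.5310)
T_B = V + ((C−V)·d_B)·d_B = V + 6.1358·d_B = (19.1038,9.4008)
sweep = 180° − θ = 42.2643°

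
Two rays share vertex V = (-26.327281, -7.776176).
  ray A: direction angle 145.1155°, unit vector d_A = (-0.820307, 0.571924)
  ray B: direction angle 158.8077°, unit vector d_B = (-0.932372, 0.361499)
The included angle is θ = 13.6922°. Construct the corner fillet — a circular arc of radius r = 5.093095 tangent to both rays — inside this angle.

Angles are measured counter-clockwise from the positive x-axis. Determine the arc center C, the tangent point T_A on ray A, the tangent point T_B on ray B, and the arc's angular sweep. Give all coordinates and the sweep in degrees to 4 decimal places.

center=(-64.0389,12.3079) T_A=(-61.1260,16.4858) T_B=(-65.8800,7.5592) sweep=166.3078

bisector direction at 151.9616° = (-0.882633,0.470063)
center distance |VC| = r/sin(θ/2) = 5.093095/sin(6.8461°) = 42.726279
C = V + |VC|·bis = (-64.0389,12.3079)
T_A = V + ((C−V)·d_A)·d_A = V + 42.4216·d_A = (-61.1260,16.4858)
T_B = V + ((C−V)·d_B)·d_B = V + 42.4216·d_B = (-65.8800,7.5592)
sweep = 180° − θ = 166.3078°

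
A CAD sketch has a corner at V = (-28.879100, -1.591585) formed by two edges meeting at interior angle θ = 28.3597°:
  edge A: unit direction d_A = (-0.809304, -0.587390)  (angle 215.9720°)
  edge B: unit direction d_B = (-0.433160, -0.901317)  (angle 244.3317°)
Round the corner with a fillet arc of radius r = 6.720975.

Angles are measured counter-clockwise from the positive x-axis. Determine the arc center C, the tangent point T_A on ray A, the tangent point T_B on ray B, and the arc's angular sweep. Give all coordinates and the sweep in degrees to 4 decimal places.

center=(-46.4591,-22.6557) T_A=(-50.4069,-17.2164) T_B=(-40.4013,-25.5669) sweep=151.6403

bisector direction at 230.1519° = (-0.640755,-0.767745)
center distance |VC| = r/sin(θ/2) = 6.720975/sin(14.1799°) = 27.436310
C = V + |VC|·bis = (-46.4591,-22.6557)
T_A = V + ((C−V)·d_A)·d_A = V + 26.6004·d_A = (-50.4069,-17.2164)
T_B = V + ((C−V)·d_B)·d_B = V + 26.6004·d_B = (-40.4013,-25.5669)
sweep = 180° − θ = 151.6403°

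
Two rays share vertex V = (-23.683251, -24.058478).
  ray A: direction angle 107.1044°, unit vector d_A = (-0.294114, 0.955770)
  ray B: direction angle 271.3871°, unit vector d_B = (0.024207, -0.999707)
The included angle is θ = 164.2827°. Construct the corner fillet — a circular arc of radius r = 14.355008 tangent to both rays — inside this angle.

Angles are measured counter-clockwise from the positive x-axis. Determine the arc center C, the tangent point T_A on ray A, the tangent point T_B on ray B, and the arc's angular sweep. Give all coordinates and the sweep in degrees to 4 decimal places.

center=(-37.9861,-26.3868) T_A=(-24.2660,-22.1647) T_B=(-23.6353,-26.0393) sweep=15.7173

bisector direction at 189.2457° = (-0.987008,-0.160669)
center distance |VC| = r/sin(θ/2) = 14.355008/sin(82.1414°) = 14.491103
C = V + |VC|·bis = (-37.9861,-26.3868)
T_A = V + ((C−V)·d_A)·d_A = V + 1.9814·d_A = (-24.2660,-22.1647)
T_B = V + ((C−V)·d_B)·d_B = V + 1.9814·d_B = (-23.6353,-26.0393)
sweep = 180° − θ = 15.7173°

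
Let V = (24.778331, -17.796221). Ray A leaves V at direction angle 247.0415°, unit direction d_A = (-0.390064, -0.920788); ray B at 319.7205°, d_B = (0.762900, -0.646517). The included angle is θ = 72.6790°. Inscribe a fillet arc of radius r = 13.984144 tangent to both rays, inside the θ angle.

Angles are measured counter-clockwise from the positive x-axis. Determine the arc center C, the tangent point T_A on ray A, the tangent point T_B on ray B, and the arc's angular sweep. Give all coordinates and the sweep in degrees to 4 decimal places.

bisector direction at 283.3810° = (0.231425,-0.972853)
center distance |VC| = r/sin(θ/2) = 13.984144/sin(36.3395°) = 23.599197
C = V + |VC|·bis = (30.2398,-40.7548)
T_A = V + ((C−V)·d_A)·d_A = V + 19.0096·d_A = (17.3634,-35.3000)
T_B = V + ((C−V)·d_B)·d_B = V + 19.0096·d_B = (39.2808,-30.0863)
sweep = 180° − θ = 107.3210°

center=(30.2398,-40.7548) T_A=(17.3634,-35.3000) T_B=(39.2808,-30.0863) sweep=107.3210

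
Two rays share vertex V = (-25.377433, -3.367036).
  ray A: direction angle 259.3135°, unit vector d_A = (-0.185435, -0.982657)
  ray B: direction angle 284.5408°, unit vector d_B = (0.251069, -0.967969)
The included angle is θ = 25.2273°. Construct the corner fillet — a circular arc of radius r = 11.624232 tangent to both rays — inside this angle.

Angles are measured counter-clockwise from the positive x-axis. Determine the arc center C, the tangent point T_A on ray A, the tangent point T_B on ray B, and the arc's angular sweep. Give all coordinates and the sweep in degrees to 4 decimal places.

center=(-23.5874,-56.5673) T_A=(-35.0100,-54.4118) T_B=(-12.3355,-53.6489) sweep=154.7727

bisector direction at 271.9271° = (0.033629,-0.999434)
center distance |VC| = r/sin(θ/2) = 11.624232/sin(12.6136°) = 53.230420
C = V + |VC|·bis = (-23.5874,-56.5673)
T_A = V + ((C−V)·d_A)·d_A = V + 51.9457·d_A = (-35.0100,-54.4118)
T_B = V + ((C−V)·d_B)·d_B = V + 51.9457·d_B = (-12.3355,-53.6489)
sweep = 180° − θ = 154.7727°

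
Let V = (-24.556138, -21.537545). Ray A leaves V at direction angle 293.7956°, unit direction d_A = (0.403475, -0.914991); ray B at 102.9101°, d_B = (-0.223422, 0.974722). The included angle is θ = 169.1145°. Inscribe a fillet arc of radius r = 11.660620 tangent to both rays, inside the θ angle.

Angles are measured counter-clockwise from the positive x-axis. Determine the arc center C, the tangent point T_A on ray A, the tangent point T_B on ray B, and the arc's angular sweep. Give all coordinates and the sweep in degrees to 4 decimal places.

center=(-13.4385,-17.8494) T_A=(-24.1079,-22.5541) T_B=(-24.8044,-20.4546) sweep=10.8855

bisector direction at 18.3528° = (0.949135,0.314868)
center distance |VC| = r/sin(θ/2) = 11.660620/sin(84.5572°) = 11.713430
C = V + |VC|·bis = (-13.4385,-17.8494)
T_A = V + ((C−V)·d_A)·d_A = V + 1.1110·d_A = (-24.1079,-22.5541)
T_B = V + ((C−V)·d_B)·d_B = V + 1.1110·d_B = (-24.8044,-20.4546)
sweep = 180° − θ = 10.8855°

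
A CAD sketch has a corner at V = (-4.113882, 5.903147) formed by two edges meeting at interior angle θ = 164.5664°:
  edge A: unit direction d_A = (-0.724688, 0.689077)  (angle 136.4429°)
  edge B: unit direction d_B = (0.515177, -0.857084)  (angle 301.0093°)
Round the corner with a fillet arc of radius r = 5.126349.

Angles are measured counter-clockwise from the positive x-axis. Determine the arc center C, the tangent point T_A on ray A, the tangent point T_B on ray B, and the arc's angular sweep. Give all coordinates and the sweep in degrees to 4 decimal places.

bisector direction at 218.7261° = (-0.780146,-0.625598)
center distance |VC| = r/sin(θ/2) = 5.126349/sin(82.2832°) = 5.173198
C = V + |VC|·bis = (-8.1497,2.6668)
T_A = V + ((C−V)·d_A)·d_A = V + 0.6946·d_A = (-4.6173,6.3818)
T_B = V + ((C−V)·d_B)·d_B = V + 0.6946·d_B = (-3.7560,5.3078)
sweep = 180° − θ = 15.4336°

center=(-8.1497,2.6668) T_A=(-4.6173,6.3818) T_B=(-3.7560,5.3078) sweep=15.4336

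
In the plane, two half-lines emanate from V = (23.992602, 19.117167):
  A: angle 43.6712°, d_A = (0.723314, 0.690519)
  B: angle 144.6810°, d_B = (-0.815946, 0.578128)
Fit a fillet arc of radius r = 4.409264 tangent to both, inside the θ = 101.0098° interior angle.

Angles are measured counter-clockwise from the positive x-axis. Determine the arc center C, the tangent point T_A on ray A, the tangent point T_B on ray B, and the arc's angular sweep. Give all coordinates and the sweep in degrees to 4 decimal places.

center=(23.5765,24.8159) T_A=(26.6212,21.6266) T_B=(21.0274,21.2181) sweep=78.9902

bisector direction at 94.1761° = (-0.072822,0.997345)
center distance |VC| = r/sin(θ/2) = 4.409264/sin(50.5049°) = 5.713858
C = V + |VC|·bis = (23.5765,24.8159)
T_A = V + ((C−V)·d_A)·d_A = V + 3.6341·d_A = (26.6212,21.6266)
T_B = V + ((C−V)·d_B)·d_B = V + 3.6341·d_B = (21.0274,21.2181)
sweep = 180° − θ = 78.9902°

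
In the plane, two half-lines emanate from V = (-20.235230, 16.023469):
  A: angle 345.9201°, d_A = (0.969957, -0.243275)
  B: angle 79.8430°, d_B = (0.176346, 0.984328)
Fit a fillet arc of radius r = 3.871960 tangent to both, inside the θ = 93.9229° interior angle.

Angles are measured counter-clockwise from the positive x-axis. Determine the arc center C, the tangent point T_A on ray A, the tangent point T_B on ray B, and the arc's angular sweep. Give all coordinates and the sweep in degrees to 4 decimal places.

center=(-15.7864,18.8995) T_A=(-16.7283,15.1439) T_B=(-19.5976,19.5823) sweep=86.0771

bisector direction at 32.8816° = (0.839795,0.542904)
center distance |VC| = r/sin(θ/2) = 3.871960/sin(46.9614°) = 5.297562
C = V + |VC|·bis = (-15.7864,18.8995)
T_A = V + ((C−V)·d_A)·d_A = V + 3.6155·d_A = (-16.7283,15.1439)
T_B = V + ((C−V)·d_B)·d_B = V + 3.6155·d_B = (-19.5976,19.5823)
sweep = 180° − θ = 86.0771°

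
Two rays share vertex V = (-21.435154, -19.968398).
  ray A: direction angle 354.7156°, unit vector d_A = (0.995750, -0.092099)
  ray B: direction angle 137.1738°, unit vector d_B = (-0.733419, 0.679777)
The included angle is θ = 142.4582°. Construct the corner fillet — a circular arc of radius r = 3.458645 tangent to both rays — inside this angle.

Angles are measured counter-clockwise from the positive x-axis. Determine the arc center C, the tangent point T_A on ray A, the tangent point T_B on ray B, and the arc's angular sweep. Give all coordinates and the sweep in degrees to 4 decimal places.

center=(-19.9462,-16.6327) T_A=(-20.2647,-20.0767) T_B=(-22.2973,-19.1693) sweep=37.5418

bisector direction at 65.9447° = (0.407618,0.913152)
center distance |VC| = r/sin(θ/2) = 3.458645/sin(71.2291°) = 3.652934
C = V + |VC|·bis = (-19.9462,-16.6327)
T_A = V + ((C−V)·d_A)·d_A = V + 1.1755·d_A = (-20.2647,-20.0767)
T_B = V + ((C−V)·d_B)·d_B = V + 1.1755·d_B = (-22.2973,-19.1693)
sweep = 180° − θ = 37.5418°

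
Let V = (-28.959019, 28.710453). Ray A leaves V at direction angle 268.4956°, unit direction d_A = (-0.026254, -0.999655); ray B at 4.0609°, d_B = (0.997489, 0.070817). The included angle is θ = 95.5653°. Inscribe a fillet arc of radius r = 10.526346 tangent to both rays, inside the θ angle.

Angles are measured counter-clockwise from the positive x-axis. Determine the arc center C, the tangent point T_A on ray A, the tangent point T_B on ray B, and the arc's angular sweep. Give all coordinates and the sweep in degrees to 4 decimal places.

center=(-18.6870,18.8869) T_A=(-29.2098,19.1632) T_B=(-19.4325,29.3868) sweep=84.4347

bisector direction at 316.2783° = (0.722705,-0.691157)
center distance |VC| = r/sin(θ/2) = 10.526346/sin(47.7826°) = 14.213245
C = V + |VC|·bis = (-18.6870,18.8869)
T_A = V + ((C−V)·d_A)·d_A = V + 9.5505·d_A = (-29.2098,19.1632)
T_B = V + ((C−V)·d_B)·d_B = V + 9.5505·d_B = (-19.4325,29.3868)
sweep = 180° − θ = 84.4347°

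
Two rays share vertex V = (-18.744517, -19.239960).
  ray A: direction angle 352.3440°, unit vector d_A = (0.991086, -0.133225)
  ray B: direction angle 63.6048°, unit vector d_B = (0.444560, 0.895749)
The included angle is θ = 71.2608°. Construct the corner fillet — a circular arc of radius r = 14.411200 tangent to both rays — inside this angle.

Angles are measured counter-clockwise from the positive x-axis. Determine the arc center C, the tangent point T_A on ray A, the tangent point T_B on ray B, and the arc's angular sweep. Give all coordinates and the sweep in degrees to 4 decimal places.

center=(3.1030,-7.6360) T_A=(1.1831,-21.9187) T_B=(-9.8058,-1.2293) sweep=108.7392

bisector direction at 27.9744° = (0.883157,0.469077)
center distance |VC| = r/sin(θ/2) = 14.411200/sin(35.6304°) = 24.737951
C = V + |VC|·bis = (3.1030,-7.6360)
T_A = V + ((C−V)·d_A)·d_A = V + 20.1068·d_A = (1.1831,-21.9187)
T_B = V + ((C−V)·d_B)·d_B = V + 20.1068·d_B = (-9.8058,-1.2293)
sweep = 180° − θ = 108.7392°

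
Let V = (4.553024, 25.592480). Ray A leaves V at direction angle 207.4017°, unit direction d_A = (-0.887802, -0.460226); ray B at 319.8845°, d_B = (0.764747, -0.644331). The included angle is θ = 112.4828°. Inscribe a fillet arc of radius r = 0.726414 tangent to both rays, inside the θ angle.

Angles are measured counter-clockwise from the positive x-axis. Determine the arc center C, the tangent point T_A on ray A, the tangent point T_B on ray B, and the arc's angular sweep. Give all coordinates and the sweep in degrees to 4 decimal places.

bisector direction at 263.6431° = (-0.110721,-0.993851)
center distance |VC| = r/sin(θ/2) = 0.726414/sin(56.2414°) = 0.873738
C = V + |VC|·bis = (4.4563,24.7241)
T_A = V + ((C−V)·d_A)·d_A = V + 0.4855·d_A = (4.1220,25.3690)
T_B = V + ((C−V)·d_B)·d_B = V + 0.4855·d_B = (4.9243,25.2796)
sweep = 180° − θ = 67.5172°

center=(4.4563,24.7241) T_A=(4.1220,25.3690) T_B=(4.9243,25.2796) sweep=67.5172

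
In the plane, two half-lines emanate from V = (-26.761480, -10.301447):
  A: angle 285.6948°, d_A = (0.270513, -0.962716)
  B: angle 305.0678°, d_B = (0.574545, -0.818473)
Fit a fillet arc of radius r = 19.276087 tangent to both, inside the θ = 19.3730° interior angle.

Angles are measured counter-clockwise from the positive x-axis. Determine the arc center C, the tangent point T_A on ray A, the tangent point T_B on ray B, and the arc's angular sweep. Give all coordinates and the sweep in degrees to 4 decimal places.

bisector direction at 295.3813° = (0.428640,-0.903475)
center distance |VC| = r/sin(θ/2) = 19.276087/sin(9.6865°) = 114.563274
C = V + |VC|·bis = (22.3450,-113.8065)
T_A = V + ((C−V)·d_A)·d_A = V + 112.9300·d_A = (3.7876,-119.0210)
T_B = V + ((C−V)·d_B)·d_B = V + 112.9300·d_B = (38.1219,-102.7315)
sweep = 180° − θ = 160.6270°

center=(22.3450,-113.8065) T_A=(3.7876,-119.0210) T_B=(38.1219,-102.7315) sweep=160.6270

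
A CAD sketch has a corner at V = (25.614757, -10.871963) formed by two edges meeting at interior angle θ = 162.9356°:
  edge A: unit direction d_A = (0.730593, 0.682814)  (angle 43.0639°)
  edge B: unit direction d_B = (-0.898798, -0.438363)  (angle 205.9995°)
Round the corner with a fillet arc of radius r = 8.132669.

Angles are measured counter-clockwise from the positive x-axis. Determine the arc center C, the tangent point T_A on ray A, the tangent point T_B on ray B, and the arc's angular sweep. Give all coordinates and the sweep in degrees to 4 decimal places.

center=(20.9531,-4.0972) T_A=(26.5062,-10.0389) T_B=(24.5181,-11.4068) sweep=17.0644

bisector direction at 124.5317° = (-0.566862,0.823813)
center distance |VC| = r/sin(θ/2) = 8.132669/sin(81.4678°) = 8.223683
C = V + |VC|·bis = (20.9531,-4.0972)
T_A = V + ((C−V)·d_A)·d_A = V + 1.2201·d_A = (26.5062,-10.0389)
T_B = V + ((C−V)·d_B)·d_B = V + 1.2201·d_B = (24.5181,-11.4068)
sweep = 180° − θ = 17.0644°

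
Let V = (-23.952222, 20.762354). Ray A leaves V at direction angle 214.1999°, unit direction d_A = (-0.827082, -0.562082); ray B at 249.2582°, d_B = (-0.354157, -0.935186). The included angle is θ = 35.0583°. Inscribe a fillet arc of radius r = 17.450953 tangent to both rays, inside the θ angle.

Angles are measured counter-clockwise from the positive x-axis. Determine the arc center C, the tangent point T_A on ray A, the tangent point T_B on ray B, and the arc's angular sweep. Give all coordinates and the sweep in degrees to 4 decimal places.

bisector direction at 231.7291° = (-0.619381,-0.785091)
center distance |VC| = r/sin(θ/2) = 17.450953/sin(17.5292°) = 57.939827
C = V + |VC|·bis = (-59.8391,-24.7257)
T_A = V + ((C−V)·d_A)·d_A = V + 55.2493·d_A = (-69.6479,-10.2923)
T_B = V + ((C−V)·d_B)·d_B = V + 55.2493·d_B = (-43.5192,-30.9060)
sweep = 180° − θ = 144.9417°

center=(-59.8391,-24.7257) T_A=(-69.6479,-10.2923) T_B=(-43.5192,-30.9060) sweep=144.9417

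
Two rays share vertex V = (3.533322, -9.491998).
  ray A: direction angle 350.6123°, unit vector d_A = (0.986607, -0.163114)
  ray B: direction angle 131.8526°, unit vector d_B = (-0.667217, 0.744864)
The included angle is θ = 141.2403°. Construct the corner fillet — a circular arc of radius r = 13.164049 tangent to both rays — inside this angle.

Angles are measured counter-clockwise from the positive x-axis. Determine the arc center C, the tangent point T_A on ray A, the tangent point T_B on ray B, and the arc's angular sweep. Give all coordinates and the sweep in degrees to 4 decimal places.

bisector direction at 61.2324° = (0.481257,0.876579)
center distance |VC| = r/sin(θ/2) = 13.164049/sin(70.6201°) = 13.954732
C = V + |VC|·bis = (10.2491,2.7404)
T_A = V + ((C−V)·d_A)·d_A = V + 4.6306·d_A = (8.1019,-10.2473)
T_B = V + ((C−V)·d_B)·d_B = V + 4.6306·d_B = (0.4437,-6.0428)
sweep = 180° − θ = 38.7597°

center=(10.2491,2.7404) T_A=(8.1019,-10.2473) T_B=(0.4437,-6.0428) sweep=38.7597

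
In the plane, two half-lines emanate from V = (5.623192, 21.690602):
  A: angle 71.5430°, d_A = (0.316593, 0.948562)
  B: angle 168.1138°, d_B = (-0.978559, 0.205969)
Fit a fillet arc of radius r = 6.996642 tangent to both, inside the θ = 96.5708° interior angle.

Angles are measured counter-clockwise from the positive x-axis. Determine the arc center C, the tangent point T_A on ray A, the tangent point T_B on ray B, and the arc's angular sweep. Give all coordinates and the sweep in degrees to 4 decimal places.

bisector direction at 119.8284° = (-0.497404,0.867519)
center distance |VC| = r/sin(θ/2) = 6.996642/sin(48.2854°) = 9.372988
C = V + |VC|·bis = (0.9610,29.8218)
T_A = V + ((C−V)·d_A)·d_A = V + 6.2370·d_A = (7.5978,27.6068)
T_B = V + ((C−V)·d_B)·d_B = V + 6.2370·d_B = (-0.4801,22.9752)
sweep = 180° − θ = 83.4292°

center=(0.9610,29.8218) T_A=(7.5978,27.6068) T_B=(-0.4801,22.9752) sweep=83.4292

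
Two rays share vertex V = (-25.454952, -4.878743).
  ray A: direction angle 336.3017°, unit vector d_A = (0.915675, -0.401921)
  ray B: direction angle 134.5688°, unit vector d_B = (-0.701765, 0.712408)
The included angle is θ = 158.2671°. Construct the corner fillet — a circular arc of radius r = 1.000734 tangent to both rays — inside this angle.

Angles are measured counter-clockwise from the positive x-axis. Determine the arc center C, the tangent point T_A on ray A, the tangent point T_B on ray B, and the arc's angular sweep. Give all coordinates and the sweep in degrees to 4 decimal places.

center=(-24.8768,-4.0396) T_A=(-25.2790,-4.9560) T_B=(-25.5898,-4.7419) sweep=21.7329

bisector direction at 55.4352° = (0.567337,0.823486)
center distance |VC| = r/sin(θ/2) = 1.000734/sin(79.1335°) = 1.019006
C = V + |VC|·bis = (-24.8768,-4.0396)
T_A = V + ((C−V)·d_A)·d_A = V + 0.1921·d_A = (-25.2790,-4.9560)
T_B = V + ((C−V)·d_B)·d_B = V + 0.1921·d_B = (-25.5898,-4.7419)
sweep = 180° − θ = 21.7329°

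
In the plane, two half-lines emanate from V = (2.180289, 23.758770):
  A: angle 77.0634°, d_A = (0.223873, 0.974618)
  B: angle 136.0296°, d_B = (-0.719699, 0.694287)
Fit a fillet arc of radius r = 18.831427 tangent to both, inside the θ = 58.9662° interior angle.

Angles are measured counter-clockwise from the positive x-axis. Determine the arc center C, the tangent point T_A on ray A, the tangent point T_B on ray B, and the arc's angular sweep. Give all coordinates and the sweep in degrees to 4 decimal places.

center=(-8.7166,60.4366) T_A=(9.6369,56.2207) T_B=(-21.7910,46.8836) sweep=121.0338

bisector direction at 106.5465° = (-0.284793,0.958589)
center distance |VC| = r/sin(θ/2) = 18.831427/sin(29.4831°) = 38.262285
C = V + |VC|·bis = (-8.7166,60.4366)
T_A = V + ((C−V)·d_A)·d_A = V + 33.3074·d_A = (9.6369,56.2207)
T_B = V + ((C−V)·d_B)·d_B = V + 33.3074·d_B = (-21.7910,46.8836)
sweep = 180° − θ = 121.0338°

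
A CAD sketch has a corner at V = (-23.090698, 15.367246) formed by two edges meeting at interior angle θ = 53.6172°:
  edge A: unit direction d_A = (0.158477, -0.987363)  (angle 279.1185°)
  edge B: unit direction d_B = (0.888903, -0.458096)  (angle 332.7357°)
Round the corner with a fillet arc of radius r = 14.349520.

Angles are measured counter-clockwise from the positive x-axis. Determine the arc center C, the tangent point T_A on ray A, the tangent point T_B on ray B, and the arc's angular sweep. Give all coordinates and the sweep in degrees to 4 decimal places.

bisector direction at 305.9271° = (0.586755,-0.809764)
center distance |VC| = r/sin(θ/2) = 14.349520/sin(26.8086°) = 31.816305
C = V + |VC|·bis = (-4.4223,-10.3965)
T_A = V + ((C−V)·d_A)·d_A = V + 28.3966·d_A = (-18.5905,-12.6705)
T_B = V + ((C−V)·d_B)·d_B = V + 28.3966·d_B = (2.1511,2.3589)
sweep = 180° − θ = 126.3828°

center=(-4.4223,-10.3965) T_A=(-18.5905,-12.6705) T_B=(2.1511,2.3589) sweep=126.3828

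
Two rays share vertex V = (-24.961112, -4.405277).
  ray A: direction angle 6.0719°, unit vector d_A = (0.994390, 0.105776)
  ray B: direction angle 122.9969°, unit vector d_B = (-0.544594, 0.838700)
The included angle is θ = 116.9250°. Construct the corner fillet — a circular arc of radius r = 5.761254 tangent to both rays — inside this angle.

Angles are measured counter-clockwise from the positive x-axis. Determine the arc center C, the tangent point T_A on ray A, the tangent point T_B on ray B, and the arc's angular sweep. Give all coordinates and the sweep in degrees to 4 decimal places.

center=(-22.0547,1.6976) T_A=(-21.4453,-4.0313) T_B=(-26.8866,-1.4399) sweep=63.0750

bisector direction at 64.5344° = (0.429969,0.902844)
center distance |VC| = r/sin(θ/2) = 5.761254/sin(58.4625°) = 6.759671
C = V + |VC|·bis = (-22.0547,1.6976)
T_A = V + ((C−V)·d_A)·d_A = V + 3.5357·d_A = (-21.4453,-4.0313)
T_B = V + ((C−V)·d_B)·d_B = V + 3.5357·d_B = (-26.8866,-1.4399)
sweep = 180° − θ = 63.0750°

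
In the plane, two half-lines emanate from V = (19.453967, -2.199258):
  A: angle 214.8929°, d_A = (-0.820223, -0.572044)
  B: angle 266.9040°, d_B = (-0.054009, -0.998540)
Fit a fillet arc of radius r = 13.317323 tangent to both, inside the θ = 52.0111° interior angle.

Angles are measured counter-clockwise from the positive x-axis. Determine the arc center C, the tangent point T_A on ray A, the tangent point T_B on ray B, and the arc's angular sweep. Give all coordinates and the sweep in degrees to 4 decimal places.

bisector direction at 240.8984° = (-0.486359,-0.873759)
center distance |VC| = r/sin(θ/2) = 13.317323/sin(26.0055°) = 30.373073
C = V + |VC|·bis = (4.6817,-28.7380)
T_A = V + ((C−V)·d_A)·d_A = V + 27.2978·d_A = (-2.9363,-17.8148)
T_B = V + ((C−V)·d_B)·d_B = V + 27.2978·d_B = (17.9796,-29.4573)
sweep = 180° − θ = 127.9889°

center=(4.6817,-28.7380) T_A=(-2.9363,-17.8148) T_B=(17.9796,-29.4573) sweep=127.9889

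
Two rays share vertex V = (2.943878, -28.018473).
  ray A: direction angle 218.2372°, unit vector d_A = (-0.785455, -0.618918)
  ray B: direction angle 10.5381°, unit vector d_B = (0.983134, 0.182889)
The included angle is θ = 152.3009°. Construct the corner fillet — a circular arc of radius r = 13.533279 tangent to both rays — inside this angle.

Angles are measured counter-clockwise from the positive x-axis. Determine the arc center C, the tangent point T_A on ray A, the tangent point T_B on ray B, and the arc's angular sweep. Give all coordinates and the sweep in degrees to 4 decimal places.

bisector direction at 294.3877° = (0.412908,-0.910773)
center distance |VC| = r/sin(θ/2) = 13.533279/sin(76.1505°) = 13.938504
C = V + |VC|·bis = (8.6992,-40.7133)
T_A = V + ((C−V)·d_A)·d_A = V + 3.3365·d_A = (0.3232,-30.0835)
T_B = V + ((C−V)·d_B)·d_B = V + 3.3365·d_B = (6.2241,-27.4083)
sweep = 180° − θ = 27.6991°

center=(8.6992,-40.7133) T_A=(0.3232,-30.0835) T_B=(6.2241,-27.4083) sweep=27.6991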